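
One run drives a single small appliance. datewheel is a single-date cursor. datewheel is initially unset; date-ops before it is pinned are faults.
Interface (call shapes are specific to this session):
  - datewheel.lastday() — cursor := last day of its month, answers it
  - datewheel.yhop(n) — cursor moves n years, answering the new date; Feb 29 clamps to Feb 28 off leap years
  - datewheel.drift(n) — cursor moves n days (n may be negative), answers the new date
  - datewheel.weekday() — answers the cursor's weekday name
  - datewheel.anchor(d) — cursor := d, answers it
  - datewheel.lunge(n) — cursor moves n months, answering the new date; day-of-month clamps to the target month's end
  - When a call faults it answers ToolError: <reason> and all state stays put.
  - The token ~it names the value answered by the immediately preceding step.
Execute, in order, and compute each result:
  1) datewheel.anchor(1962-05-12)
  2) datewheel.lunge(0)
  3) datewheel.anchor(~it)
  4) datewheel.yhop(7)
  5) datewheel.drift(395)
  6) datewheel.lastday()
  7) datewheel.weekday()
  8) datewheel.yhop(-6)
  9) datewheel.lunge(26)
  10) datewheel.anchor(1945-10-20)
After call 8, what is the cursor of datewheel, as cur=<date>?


Answer: cur=1964-06-30

Derivation:
# datewheel.anchor(d: 1962-05-12) ~> 1962-05-12
# datewheel.lunge(n: 0) ~> 1962-05-12
# datewheel.anchor(d: ~it) ~> 1962-05-12
# datewheel.yhop(n: 7) ~> 1969-05-12
# datewheel.drift(n: 395) ~> 1970-06-11
# datewheel.lastday() ~> 1970-06-30
# datewheel.weekday() ~> Tuesday
# datewheel.yhop(n: -6) ~> 1964-06-30
# datewheel.lunge(n: 26) ~> 1966-08-30
# datewheel.anchor(d: 1945-10-20) ~> 1945-10-20


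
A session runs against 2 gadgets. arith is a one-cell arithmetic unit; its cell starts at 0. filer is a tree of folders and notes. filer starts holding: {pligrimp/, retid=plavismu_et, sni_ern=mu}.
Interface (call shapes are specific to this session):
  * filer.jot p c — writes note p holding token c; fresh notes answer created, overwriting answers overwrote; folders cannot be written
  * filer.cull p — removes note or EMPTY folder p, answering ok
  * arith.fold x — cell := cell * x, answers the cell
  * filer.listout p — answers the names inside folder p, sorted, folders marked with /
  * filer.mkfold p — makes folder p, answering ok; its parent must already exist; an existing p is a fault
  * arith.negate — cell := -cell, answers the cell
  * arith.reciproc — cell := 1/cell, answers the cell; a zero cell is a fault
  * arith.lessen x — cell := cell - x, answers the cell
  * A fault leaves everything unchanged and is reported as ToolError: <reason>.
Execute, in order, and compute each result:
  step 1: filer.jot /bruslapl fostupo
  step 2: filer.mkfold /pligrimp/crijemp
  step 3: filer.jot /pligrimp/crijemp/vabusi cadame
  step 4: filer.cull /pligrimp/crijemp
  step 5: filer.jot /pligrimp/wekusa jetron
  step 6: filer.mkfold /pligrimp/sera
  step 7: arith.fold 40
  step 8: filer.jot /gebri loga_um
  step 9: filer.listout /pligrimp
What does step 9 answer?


I try filer.jot using p=/bruslapl, c=fostupo, → created.
Now I run filer.mkfold using p=/pligrimp/crijemp, and observe ok.
Calling filer.jot using p=/pligrimp/crijemp/vabusi, c=cadame, yielding created.
Now I run filer.cull using p=/pligrimp/crijemp, yielding ToolError: not empty.
Now I run filer.jot using p=/pligrimp/wekusa, c=jetron, and see created.
I run filer.mkfold using p=/pligrimp/sera, which returns ok.
Calling arith.fold using x=40, — result: 0.
I try filer.jot using p=/gebri, c=loga_um, — result: created.
I use filer.listout using p=/pligrimp, giving [crijemp/, sera/, wekusa].

Answer: [crijemp/, sera/, wekusa]


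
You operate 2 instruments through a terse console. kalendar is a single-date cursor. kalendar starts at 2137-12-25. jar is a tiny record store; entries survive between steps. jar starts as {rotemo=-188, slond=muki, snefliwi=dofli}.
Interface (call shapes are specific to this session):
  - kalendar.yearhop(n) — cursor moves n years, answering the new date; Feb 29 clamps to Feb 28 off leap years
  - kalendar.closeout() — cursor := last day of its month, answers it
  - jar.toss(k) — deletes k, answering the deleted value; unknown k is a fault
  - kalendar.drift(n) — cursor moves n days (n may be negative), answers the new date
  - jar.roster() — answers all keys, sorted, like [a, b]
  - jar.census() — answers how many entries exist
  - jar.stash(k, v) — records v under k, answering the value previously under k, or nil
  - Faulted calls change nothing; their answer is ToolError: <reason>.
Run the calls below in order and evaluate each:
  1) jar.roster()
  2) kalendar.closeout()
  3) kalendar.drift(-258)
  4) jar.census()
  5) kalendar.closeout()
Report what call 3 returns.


> roster
:: [rotemo, slond, snefliwi]
> closeout
:: 2137-12-31
> drift -258
:: 2137-04-17
> census
:: 3
> closeout
:: 2137-04-30

Answer: 2137-04-17


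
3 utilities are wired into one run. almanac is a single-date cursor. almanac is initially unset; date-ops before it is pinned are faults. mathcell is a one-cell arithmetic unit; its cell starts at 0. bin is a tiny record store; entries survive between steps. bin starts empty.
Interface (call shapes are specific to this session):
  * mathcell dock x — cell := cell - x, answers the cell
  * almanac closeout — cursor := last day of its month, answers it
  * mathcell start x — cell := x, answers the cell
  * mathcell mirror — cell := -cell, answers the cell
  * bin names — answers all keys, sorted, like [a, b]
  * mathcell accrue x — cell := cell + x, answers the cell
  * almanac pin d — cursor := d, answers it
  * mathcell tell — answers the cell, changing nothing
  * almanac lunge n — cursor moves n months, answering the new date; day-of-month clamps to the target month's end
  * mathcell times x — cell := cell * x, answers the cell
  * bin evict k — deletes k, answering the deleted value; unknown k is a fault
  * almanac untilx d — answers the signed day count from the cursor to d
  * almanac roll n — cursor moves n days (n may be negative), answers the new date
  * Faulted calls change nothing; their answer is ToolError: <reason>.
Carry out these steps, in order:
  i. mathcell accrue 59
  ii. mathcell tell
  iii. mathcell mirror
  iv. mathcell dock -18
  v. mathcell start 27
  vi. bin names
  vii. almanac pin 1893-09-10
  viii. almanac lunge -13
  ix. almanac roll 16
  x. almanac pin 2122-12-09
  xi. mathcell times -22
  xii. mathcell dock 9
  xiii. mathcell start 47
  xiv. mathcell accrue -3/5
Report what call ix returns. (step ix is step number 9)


Answer: 1892-08-26

Derivation:
>> mathcell accrue(x→59)
<< 59
>> mathcell tell()
<< 59
>> mathcell mirror()
<< -59
>> mathcell dock(x→-18)
<< -41
>> mathcell start(x→27)
<< 27
>> bin names()
<< []
>> almanac pin(d→1893-09-10)
<< 1893-09-10
>> almanac lunge(n→-13)
<< 1892-08-10
>> almanac roll(n→16)
<< 1892-08-26
>> almanac pin(d→2122-12-09)
<< 2122-12-09
>> mathcell times(x→-22)
<< -594
>> mathcell dock(x→9)
<< -603
>> mathcell start(x→47)
<< 47
>> mathcell accrue(x→-3/5)
<< 232/5


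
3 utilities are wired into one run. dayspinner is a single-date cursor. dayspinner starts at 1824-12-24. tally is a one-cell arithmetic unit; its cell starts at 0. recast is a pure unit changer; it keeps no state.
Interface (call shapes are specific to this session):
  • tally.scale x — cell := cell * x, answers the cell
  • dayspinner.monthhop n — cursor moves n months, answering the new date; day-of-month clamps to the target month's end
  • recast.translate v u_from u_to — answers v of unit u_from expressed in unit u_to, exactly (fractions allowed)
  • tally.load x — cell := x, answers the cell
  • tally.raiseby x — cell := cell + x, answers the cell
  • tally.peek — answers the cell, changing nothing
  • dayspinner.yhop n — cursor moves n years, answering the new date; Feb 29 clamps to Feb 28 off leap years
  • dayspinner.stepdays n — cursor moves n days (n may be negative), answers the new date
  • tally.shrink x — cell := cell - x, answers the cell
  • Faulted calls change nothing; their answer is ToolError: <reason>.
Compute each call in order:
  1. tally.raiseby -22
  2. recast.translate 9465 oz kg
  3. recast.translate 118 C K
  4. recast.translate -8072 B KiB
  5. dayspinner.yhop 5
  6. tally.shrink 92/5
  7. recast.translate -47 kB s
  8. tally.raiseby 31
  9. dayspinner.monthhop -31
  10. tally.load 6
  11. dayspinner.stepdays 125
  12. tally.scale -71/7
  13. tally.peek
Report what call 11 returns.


Answer: 1827-09-26

Derivation:
% tally.raiseby x='-22'
  -22
% recast.translate v='9465' u_from='oz' u_to='kg'
  85865035641/320000000
% recast.translate v='118' u_from='C' u_to='K'
  7823/20
% recast.translate v='-8072' u_from='B' u_to='KiB'
  -1009/128
% dayspinner.yhop n='5'
  1829-12-24
% tally.shrink x='92/5'
  -202/5
% recast.translate v='-47' u_from='kB' u_to='s'
  ToolError: incompatible units
% tally.raiseby x='31'
  -47/5
% dayspinner.monthhop n='-31'
  1827-05-24
% tally.load x='6'
  6
% dayspinner.stepdays n='125'
  1827-09-26
% tally.scale x='-71/7'
  -426/7
% tally.peek
  -426/7


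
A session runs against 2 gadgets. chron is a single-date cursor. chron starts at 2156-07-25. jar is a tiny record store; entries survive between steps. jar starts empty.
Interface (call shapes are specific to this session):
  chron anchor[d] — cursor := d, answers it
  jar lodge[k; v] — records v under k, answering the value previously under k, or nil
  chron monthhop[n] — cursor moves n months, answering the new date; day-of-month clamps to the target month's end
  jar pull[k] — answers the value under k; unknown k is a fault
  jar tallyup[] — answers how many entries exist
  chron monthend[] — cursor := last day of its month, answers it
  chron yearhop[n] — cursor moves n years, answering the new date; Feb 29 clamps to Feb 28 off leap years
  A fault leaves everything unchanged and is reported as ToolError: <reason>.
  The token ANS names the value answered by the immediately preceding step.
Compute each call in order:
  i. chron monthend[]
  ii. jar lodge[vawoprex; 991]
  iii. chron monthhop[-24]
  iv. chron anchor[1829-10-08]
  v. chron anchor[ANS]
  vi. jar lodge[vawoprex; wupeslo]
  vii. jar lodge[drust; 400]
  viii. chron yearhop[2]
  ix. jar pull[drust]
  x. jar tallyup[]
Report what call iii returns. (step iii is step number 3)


Answer: 2154-07-31

Derivation:
Calling chron monthend(), giving 2156-07-31.
I try jar lodge passing k→vawoprex, v→991, and observe nil.
I invoke chron monthhop passing n→-24, → 2154-07-31.
I run chron anchor passing d→1829-10-08, which returns 1829-10-08.
Next I call chron anchor passing d→ANS, yielding 1829-10-08.
I use jar lodge passing k→vawoprex, v→wupeslo, → 991.
Invoking jar lodge passing k→drust, v→400, — result: nil.
Using chron yearhop passing n→2, and observe 1831-10-08.
I call jar pull passing k→drust, yielding 400.
Invoking jar tallyup, and see 2.


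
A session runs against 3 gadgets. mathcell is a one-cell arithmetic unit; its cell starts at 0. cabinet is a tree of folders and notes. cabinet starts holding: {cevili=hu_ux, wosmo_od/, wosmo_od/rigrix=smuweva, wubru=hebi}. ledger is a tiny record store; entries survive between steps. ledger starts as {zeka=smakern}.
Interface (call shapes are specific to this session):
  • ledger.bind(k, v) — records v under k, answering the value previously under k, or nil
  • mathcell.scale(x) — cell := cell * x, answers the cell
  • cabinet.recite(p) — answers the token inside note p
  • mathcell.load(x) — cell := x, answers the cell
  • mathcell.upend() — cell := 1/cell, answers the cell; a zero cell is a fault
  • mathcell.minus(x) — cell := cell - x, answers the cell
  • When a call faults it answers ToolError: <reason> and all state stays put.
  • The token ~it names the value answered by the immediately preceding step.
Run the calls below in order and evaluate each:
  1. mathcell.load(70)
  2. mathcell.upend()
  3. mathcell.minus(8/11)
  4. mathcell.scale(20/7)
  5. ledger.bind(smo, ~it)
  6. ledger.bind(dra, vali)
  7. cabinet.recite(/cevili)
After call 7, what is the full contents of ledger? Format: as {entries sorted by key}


·→ load(x: 70)
·← 70
·→ upend()
·← 1/70
·→ minus(x: 8/11)
·← -549/770
·→ scale(x: 20/7)
·← -1098/539
·→ bind(k: smo, v: ~it)
·← nil
·→ bind(k: dra, v: vali)
·← nil
·→ recite(p: /cevili)
·← hu_ux

Answer: {dra=vali, smo=-1098/539, zeka=smakern}


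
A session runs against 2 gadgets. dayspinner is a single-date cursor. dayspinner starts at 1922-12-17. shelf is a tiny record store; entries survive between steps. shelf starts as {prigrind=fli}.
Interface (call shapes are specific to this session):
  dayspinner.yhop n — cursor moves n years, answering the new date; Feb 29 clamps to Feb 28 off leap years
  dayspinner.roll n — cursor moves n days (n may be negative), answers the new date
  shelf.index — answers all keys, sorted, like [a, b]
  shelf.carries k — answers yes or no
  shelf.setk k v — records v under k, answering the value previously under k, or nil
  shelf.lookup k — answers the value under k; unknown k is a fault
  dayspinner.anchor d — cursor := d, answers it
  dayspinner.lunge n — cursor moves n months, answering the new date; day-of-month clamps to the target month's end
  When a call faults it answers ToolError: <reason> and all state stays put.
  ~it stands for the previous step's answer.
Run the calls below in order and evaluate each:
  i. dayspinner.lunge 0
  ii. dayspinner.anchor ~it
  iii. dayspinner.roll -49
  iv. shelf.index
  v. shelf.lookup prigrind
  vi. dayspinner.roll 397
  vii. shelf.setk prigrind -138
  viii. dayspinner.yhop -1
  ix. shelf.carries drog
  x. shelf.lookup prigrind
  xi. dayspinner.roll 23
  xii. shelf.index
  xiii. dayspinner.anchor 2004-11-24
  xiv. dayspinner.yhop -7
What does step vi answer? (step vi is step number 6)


Answer: 1923-11-30

Derivation:
-- 1. dayspinner.lunge(n: 0) == 1922-12-17
-- 2. dayspinner.anchor(d: ~it) == 1922-12-17
-- 3. dayspinner.roll(n: -49) == 1922-10-29
-- 4. shelf.index() == [prigrind]
-- 5. shelf.lookup(k: prigrind) == fli
-- 6. dayspinner.roll(n: 397) == 1923-11-30
-- 7. shelf.setk(k: prigrind, v: -138) == fli
-- 8. dayspinner.yhop(n: -1) == 1922-11-30
-- 9. shelf.carries(k: drog) == no
-- 10. shelf.lookup(k: prigrind) == -138
-- 11. dayspinner.roll(n: 23) == 1922-12-23
-- 12. shelf.index() == [prigrind]
-- 13. dayspinner.anchor(d: 2004-11-24) == 2004-11-24
-- 14. dayspinner.yhop(n: -7) == 1997-11-24


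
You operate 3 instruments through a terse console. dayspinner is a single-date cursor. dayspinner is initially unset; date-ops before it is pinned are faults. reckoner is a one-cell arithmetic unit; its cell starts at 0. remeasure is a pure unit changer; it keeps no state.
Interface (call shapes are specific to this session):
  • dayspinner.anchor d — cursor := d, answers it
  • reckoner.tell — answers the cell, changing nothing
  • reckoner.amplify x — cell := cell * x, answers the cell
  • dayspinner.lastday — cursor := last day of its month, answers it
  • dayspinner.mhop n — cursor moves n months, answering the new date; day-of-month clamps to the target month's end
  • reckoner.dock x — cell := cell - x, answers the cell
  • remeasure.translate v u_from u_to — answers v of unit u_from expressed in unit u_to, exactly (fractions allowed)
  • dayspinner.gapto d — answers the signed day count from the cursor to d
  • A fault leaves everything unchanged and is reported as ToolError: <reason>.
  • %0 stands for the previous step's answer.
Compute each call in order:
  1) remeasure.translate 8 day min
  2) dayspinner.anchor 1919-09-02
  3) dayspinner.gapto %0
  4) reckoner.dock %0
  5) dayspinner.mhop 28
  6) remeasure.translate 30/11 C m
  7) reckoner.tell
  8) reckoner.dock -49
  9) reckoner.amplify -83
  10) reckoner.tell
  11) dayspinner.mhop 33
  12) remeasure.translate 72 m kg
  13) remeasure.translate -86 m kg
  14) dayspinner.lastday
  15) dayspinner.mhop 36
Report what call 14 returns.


Answer: 1924-10-31

Derivation:
~$ translate v: 8 u_from: day u_to: min
:: 11520
~$ anchor d: 1919-09-02
:: 1919-09-02
~$ gapto d: %0
:: 0
~$ dock x: %0
:: 0
~$ mhop n: 28
:: 1922-01-02
~$ translate v: 30/11 u_from: C u_to: m
:: ToolError: incompatible units
~$ tell
:: 0
~$ dock x: -49
:: 49
~$ amplify x: -83
:: -4067
~$ tell
:: -4067
~$ mhop n: 33
:: 1924-10-02
~$ translate v: 72 u_from: m u_to: kg
:: ToolError: incompatible units
~$ translate v: -86 u_from: m u_to: kg
:: ToolError: incompatible units
~$ lastday
:: 1924-10-31
~$ mhop n: 36
:: 1927-10-31


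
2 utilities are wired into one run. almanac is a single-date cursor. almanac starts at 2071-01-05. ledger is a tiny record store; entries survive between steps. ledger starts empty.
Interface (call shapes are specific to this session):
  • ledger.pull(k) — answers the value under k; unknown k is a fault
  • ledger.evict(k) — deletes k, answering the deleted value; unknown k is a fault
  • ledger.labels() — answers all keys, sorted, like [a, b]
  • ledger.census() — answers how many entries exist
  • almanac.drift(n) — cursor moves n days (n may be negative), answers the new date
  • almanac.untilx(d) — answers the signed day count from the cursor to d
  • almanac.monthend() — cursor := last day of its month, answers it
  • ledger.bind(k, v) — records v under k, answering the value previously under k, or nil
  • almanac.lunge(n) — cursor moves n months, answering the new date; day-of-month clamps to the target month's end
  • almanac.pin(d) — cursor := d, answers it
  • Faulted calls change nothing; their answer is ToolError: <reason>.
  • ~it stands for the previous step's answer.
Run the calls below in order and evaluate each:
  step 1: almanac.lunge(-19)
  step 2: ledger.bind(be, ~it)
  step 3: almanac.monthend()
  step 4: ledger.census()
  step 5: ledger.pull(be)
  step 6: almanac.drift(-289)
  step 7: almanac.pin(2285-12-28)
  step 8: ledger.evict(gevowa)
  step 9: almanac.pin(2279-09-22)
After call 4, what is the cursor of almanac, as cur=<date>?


Answer: cur=2069-06-30

Derivation:
% almanac.lunge n: -19
[out] 2069-06-05
% ledger.bind k: be v: ~it
[out] nil
% almanac.monthend
[out] 2069-06-30
% ledger.census
[out] 1
% ledger.pull k: be
[out] 2069-06-05
% almanac.drift n: -289
[out] 2068-09-14
% almanac.pin d: 2285-12-28
[out] 2285-12-28
% ledger.evict k: gevowa
[out] ToolError: no such key gevowa
% almanac.pin d: 2279-09-22
[out] 2279-09-22


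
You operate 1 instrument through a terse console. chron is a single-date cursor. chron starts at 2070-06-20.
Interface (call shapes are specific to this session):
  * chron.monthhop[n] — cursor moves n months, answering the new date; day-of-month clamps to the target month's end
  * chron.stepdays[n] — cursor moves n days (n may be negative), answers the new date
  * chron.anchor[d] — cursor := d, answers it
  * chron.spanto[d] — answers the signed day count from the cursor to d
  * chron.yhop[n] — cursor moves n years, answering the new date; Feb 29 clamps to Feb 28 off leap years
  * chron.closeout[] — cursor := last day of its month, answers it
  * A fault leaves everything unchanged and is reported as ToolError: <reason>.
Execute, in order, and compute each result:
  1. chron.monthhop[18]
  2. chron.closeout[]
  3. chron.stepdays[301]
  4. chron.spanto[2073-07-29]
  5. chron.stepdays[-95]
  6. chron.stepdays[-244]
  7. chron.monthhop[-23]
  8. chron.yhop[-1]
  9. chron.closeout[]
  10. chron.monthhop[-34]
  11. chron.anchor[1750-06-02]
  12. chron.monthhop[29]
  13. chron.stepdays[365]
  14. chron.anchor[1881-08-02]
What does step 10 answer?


$ chron.monthhop 18
= 2071-12-20
$ chron.closeout
= 2071-12-31
$ chron.stepdays 301
= 2072-10-27
$ chron.spanto 2073-07-29
= 275
$ chron.stepdays -95
= 2072-07-24
$ chron.stepdays -244
= 2071-11-23
$ chron.monthhop -23
= 2069-12-23
$ chron.yhop -1
= 2068-12-23
$ chron.closeout
= 2068-12-31
$ chron.monthhop -34
= 2066-02-28
$ chron.anchor 1750-06-02
= 1750-06-02
$ chron.monthhop 29
= 1752-11-02
$ chron.stepdays 365
= 1753-11-02
$ chron.anchor 1881-08-02
= 1881-08-02

Answer: 2066-02-28


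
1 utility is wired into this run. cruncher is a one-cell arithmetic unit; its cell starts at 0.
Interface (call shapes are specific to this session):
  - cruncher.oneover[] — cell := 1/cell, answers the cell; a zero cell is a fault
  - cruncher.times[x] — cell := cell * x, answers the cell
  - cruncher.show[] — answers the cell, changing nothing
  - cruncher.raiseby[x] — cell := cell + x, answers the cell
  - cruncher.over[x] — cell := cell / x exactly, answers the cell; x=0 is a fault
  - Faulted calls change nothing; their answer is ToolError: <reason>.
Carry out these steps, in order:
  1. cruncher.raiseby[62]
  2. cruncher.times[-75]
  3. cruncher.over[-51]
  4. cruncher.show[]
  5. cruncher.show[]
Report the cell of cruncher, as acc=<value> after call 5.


Answer: acc=1550/17

Derivation:
// 1. raiseby(x='62') : 62
// 2. times(x='-75') : -4650
// 3. over(x='-51') : 1550/17
// 4. show() : 1550/17
// 5. show() : 1550/17


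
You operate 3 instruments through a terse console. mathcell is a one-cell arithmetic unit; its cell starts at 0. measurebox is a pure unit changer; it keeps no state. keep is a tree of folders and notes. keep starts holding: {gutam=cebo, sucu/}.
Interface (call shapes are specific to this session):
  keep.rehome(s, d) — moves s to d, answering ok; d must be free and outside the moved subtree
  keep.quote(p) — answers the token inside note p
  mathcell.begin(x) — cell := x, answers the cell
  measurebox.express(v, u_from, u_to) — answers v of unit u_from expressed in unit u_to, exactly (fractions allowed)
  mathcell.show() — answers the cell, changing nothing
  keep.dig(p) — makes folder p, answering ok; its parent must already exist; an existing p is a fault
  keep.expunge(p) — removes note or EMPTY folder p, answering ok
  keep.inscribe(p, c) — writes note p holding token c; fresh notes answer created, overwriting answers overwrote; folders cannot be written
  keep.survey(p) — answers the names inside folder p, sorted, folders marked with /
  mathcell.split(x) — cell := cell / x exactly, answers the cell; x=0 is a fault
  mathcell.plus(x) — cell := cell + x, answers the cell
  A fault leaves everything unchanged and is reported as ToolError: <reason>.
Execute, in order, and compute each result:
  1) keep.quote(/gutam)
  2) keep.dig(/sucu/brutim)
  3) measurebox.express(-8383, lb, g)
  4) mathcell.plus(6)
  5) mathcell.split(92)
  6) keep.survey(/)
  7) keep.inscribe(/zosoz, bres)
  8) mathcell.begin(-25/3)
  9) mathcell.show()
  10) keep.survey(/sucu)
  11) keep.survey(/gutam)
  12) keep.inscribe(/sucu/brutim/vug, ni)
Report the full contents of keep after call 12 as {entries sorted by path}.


I run keep.quote using p→/gutam, and get cebo.
Now I run keep.dig using p→/sucu/brutim, yielding ok.
I run measurebox.express using v→-8383, u_from→lb, u_to→g, which returns -380246483771/100000.
Then mathcell.plus using x→6, which returns 6.
I use mathcell.split using x→92, and observe 3/46.
I call keep.survey using p→/, and see [gutam, sucu/].
Calling keep.inscribe using p→/zosoz, c→bres, which returns created.
I call mathcell.begin using x→-25/3, which returns -25/3.
I try mathcell.show: -25/3.
Calling keep.survey using p→/sucu, yielding [brutim/].
Now I run keep.survey using p→/gutam: ToolError: not a directory.
Invoking keep.inscribe using p→/sucu/brutim/vug, c→ni, giving created.

Answer: {gutam=cebo, sucu/, sucu/brutim/, sucu/brutim/vug=ni, zosoz=bres}


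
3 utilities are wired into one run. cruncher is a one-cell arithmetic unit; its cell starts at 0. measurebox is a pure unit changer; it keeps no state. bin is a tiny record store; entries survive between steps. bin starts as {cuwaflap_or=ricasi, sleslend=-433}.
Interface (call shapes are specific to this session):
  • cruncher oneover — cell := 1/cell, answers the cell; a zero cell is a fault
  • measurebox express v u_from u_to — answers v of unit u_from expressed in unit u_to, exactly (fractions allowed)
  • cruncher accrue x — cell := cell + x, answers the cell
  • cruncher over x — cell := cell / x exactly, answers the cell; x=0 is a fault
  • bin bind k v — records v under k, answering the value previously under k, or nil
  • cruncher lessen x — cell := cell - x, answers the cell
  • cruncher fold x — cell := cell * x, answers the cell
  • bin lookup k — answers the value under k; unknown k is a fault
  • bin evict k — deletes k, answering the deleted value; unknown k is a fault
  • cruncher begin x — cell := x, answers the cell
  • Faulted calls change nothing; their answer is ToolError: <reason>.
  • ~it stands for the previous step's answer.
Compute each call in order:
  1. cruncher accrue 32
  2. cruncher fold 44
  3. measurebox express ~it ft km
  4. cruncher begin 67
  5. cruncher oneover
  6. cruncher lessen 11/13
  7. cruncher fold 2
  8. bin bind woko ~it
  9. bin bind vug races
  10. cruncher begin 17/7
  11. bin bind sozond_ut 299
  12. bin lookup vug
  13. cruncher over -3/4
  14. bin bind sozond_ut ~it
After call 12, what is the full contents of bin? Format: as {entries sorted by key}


>> cruncher accrue(32)
<< 32
>> cruncher fold(44)
<< 1408
>> measurebox express(~it, ft, km)
<< 33528/78125
>> cruncher begin(67)
<< 67
>> cruncher oneover()
<< 1/67
>> cruncher lessen(11/13)
<< -724/871
>> cruncher fold(2)
<< -1448/871
>> bin bind(woko, ~it)
<< nil
>> bin bind(vug, races)
<< nil
>> cruncher begin(17/7)
<< 17/7
>> bin bind(sozond_ut, 299)
<< nil
>> bin lookup(vug)
<< races
>> cruncher over(-3/4)
<< -68/21
>> bin bind(sozond_ut, ~it)
<< 299

Answer: {cuwaflap_or=ricasi, sleslend=-433, sozond_ut=299, vug=races, woko=-1448/871}


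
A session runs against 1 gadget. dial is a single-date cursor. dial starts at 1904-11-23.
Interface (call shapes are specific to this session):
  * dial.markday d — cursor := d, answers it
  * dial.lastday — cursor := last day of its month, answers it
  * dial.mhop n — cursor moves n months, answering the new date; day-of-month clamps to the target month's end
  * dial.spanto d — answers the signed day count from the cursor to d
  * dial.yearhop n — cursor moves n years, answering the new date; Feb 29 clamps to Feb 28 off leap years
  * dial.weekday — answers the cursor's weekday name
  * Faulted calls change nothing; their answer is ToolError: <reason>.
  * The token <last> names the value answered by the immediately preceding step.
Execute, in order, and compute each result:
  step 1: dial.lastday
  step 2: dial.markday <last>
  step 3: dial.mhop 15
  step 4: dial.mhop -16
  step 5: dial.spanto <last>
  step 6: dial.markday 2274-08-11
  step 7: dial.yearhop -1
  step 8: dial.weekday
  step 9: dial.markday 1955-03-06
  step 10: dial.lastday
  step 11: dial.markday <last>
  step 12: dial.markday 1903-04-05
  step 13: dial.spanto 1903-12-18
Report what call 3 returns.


>> dial.lastday()
<< 1904-11-30
>> dial.markday(d→<last>)
<< 1904-11-30
>> dial.mhop(n→15)
<< 1906-02-28
>> dial.mhop(n→-16)
<< 1904-10-28
>> dial.spanto(d→<last>)
<< 0
>> dial.markday(d→2274-08-11)
<< 2274-08-11
>> dial.yearhop(n→-1)
<< 2273-08-11
>> dial.weekday()
<< Monday
>> dial.markday(d→1955-03-06)
<< 1955-03-06
>> dial.lastday()
<< 1955-03-31
>> dial.markday(d→<last>)
<< 1955-03-31
>> dial.markday(d→1903-04-05)
<< 1903-04-05
>> dial.spanto(d→1903-12-18)
<< 257

Answer: 1906-02-28


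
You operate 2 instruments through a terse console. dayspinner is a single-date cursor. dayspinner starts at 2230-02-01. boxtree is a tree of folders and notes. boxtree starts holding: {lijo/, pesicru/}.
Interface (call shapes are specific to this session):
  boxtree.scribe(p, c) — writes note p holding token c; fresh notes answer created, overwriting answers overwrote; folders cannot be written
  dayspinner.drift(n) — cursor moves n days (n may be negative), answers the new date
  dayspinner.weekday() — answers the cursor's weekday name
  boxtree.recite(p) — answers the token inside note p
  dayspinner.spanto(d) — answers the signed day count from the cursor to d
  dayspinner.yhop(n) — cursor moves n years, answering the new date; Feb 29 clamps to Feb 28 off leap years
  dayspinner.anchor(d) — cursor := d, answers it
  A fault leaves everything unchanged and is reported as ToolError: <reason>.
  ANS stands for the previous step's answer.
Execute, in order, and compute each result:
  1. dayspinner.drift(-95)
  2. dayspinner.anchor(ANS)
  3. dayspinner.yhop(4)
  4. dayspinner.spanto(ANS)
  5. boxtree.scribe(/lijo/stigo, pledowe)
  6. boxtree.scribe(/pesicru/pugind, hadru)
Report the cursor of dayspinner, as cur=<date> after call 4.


% dayspinner.drift n='-95'
  2229-10-29
% dayspinner.anchor d='ANS'
  2229-10-29
% dayspinner.yhop n='4'
  2233-10-29
% dayspinner.spanto d='ANS'
  0
% boxtree.scribe p='/lijo/stigo' c='pledowe'
  created
% boxtree.scribe p='/pesicru/pugind' c='hadru'
  created

Answer: cur=2233-10-29


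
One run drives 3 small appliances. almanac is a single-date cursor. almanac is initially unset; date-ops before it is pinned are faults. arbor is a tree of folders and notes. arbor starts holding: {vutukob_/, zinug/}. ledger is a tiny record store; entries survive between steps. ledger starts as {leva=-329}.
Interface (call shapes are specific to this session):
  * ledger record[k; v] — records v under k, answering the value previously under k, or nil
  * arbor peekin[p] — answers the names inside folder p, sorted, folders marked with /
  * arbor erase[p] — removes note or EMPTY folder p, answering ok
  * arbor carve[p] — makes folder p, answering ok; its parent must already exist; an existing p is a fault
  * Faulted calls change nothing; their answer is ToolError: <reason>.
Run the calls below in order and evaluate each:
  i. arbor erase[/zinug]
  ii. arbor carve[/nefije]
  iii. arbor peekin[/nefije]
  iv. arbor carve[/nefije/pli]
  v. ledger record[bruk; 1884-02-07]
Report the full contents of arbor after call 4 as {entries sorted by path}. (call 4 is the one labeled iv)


>> arbor erase(/zinug)
<< ok
>> arbor carve(/nefije)
<< ok
>> arbor peekin(/nefije)
<< []
>> arbor carve(/nefije/pli)
<< ok
>> ledger record(bruk, 1884-02-07)
<< nil

Answer: {nefije/, nefije/pli/, vutukob_/}


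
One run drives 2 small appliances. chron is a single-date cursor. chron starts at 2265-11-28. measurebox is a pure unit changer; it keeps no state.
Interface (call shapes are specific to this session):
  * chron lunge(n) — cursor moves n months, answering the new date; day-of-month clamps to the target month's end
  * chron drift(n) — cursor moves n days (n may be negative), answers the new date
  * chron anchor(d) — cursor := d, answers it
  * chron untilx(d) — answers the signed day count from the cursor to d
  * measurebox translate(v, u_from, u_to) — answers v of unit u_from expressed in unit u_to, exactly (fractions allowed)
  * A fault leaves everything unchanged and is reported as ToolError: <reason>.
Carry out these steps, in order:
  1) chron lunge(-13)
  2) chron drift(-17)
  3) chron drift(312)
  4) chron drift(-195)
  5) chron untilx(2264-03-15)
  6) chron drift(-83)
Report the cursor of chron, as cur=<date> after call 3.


I use chron lunge(n='-13'), yielding 2264-10-28.
I run chron drift(n='-17'), giving 2264-10-11.
Then chron drift(n='312'), which returns 2265-08-19.
Now I run chron drift(n='-195'), giving 2265-02-05.
I invoke chron untilx(d='2264-03-15'), yielding -327.
Using chron drift(n='-83'), giving 2264-11-14.

Answer: cur=2265-08-19


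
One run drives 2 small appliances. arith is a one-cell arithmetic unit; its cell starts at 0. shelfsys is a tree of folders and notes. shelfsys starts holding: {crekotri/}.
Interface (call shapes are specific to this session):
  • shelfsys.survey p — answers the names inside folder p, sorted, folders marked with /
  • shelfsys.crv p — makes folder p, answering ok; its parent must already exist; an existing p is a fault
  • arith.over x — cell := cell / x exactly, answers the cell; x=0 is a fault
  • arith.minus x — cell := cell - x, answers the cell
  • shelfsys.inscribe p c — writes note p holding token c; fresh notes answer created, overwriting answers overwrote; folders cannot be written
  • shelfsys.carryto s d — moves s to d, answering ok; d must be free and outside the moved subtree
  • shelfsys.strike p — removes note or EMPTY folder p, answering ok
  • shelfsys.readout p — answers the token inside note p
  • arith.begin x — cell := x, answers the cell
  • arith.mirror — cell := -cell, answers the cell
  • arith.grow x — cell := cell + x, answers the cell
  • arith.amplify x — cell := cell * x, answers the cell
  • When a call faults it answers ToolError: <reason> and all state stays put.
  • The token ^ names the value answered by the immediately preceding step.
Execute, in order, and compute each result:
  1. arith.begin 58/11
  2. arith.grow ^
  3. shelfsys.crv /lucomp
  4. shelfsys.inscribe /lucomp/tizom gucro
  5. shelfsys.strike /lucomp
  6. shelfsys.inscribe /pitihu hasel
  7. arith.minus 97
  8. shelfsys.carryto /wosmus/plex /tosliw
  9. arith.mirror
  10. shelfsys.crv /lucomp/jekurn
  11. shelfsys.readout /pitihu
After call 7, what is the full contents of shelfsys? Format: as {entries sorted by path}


Answer: {crekotri/, lucomp/, lucomp/tizom=gucro, pitihu=hasel}

Derivation:
% arith.begin 58/11
= 58/11
% arith.grow ^
= 116/11
% shelfsys.crv /lucomp
= ok
% shelfsys.inscribe /lucomp/tizom gucro
= created
% shelfsys.strike /lucomp
= ToolError: not empty
% shelfsys.inscribe /pitihu hasel
= created
% arith.minus 97
= -951/11
% shelfsys.carryto /wosmus/plex /tosliw
= ToolError: not found
% arith.mirror
= 951/11
% shelfsys.crv /lucomp/jekurn
= ok
% shelfsys.readout /pitihu
= hasel


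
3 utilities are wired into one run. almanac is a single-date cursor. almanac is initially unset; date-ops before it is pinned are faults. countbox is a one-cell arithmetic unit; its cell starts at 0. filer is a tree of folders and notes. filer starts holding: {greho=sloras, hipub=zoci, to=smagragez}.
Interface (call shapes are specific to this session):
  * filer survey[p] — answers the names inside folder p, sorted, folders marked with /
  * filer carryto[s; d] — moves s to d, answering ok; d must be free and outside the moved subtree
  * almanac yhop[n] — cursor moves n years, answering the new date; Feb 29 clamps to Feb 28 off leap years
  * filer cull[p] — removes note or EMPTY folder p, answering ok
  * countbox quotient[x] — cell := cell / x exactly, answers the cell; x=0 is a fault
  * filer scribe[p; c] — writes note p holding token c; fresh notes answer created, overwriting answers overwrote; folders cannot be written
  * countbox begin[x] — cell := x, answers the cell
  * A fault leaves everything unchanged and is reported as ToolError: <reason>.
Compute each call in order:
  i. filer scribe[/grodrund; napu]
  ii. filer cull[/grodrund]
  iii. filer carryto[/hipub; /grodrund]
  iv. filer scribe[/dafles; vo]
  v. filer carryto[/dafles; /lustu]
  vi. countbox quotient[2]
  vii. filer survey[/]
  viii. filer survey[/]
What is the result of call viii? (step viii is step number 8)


Calling filer scribe with p→/grodrund, c→napu, → created.
Next I call filer cull with p→/grodrund, and get ok.
Next I call filer carryto with s→/hipub, d→/grodrund, giving ok.
Now I run filer scribe with p→/dafles, c→vo, — result: created.
I call filer carryto with s→/dafles, d→/lustu, — result: ok.
I use countbox quotient with x→2, and get 0.
Next I call filer survey with p→/, — result: [greho, grodrund, lustu, to].
I try filer survey with p→/: [greho, grodrund, lustu, to].

Answer: [greho, grodrund, lustu, to]


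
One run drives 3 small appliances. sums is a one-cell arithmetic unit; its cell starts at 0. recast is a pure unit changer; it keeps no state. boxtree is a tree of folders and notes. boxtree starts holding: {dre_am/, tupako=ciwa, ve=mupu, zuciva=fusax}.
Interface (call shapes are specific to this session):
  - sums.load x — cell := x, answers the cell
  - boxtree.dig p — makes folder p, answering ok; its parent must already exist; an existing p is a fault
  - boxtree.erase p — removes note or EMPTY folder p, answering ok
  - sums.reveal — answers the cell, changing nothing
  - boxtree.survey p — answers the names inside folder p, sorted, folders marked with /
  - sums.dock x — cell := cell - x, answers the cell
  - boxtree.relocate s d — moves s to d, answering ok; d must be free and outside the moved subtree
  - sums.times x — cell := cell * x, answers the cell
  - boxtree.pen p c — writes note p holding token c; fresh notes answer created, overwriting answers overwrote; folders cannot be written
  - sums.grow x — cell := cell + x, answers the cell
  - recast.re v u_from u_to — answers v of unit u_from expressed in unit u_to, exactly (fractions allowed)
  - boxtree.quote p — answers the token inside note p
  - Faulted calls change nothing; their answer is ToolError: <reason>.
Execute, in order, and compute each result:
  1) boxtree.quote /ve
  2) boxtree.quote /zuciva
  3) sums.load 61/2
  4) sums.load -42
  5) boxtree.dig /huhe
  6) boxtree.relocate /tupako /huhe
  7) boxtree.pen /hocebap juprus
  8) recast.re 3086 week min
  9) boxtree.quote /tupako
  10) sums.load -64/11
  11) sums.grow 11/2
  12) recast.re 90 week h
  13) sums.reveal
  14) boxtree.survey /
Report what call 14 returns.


>> boxtree.quote(/ve)
<< mupu
>> boxtree.quote(/zuciva)
<< fusax
>> sums.load(61/2)
<< 61/2
>> sums.load(-42)
<< -42
>> boxtree.dig(/huhe)
<< ok
>> boxtree.relocate(/tupako, /huhe)
<< ToolError: exists
>> boxtree.pen(/hocebap, juprus)
<< created
>> recast.re(3086, week, min)
<< 31106880
>> boxtree.quote(/tupako)
<< ciwa
>> sums.load(-64/11)
<< -64/11
>> sums.grow(11/2)
<< -7/22
>> recast.re(90, week, h)
<< 15120
>> sums.reveal()
<< -7/22
>> boxtree.survey(/)
<< [dre_am/, hocebap, huhe/, tupako, ve, zuciva]

Answer: [dre_am/, hocebap, huhe/, tupako, ve, zuciva]


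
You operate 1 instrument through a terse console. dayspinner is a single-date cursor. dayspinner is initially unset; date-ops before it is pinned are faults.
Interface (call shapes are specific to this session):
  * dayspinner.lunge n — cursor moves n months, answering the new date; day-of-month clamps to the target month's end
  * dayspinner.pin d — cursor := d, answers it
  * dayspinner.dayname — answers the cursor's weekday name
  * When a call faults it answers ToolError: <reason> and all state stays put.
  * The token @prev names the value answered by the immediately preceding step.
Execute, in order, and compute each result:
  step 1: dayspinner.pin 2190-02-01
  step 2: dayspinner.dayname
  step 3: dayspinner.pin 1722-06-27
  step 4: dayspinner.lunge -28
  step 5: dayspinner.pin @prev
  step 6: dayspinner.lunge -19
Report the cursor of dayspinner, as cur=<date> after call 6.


Step: dayspinner.pin[2190-02-01]
Result: 2190-02-01
Step: dayspinner.dayname[]
Result: Monday
Step: dayspinner.pin[1722-06-27]
Result: 1722-06-27
Step: dayspinner.lunge[-28]
Result: 1720-02-27
Step: dayspinner.pin[@prev]
Result: 1720-02-27
Step: dayspinner.lunge[-19]
Result: 1718-07-27

Answer: cur=1718-07-27


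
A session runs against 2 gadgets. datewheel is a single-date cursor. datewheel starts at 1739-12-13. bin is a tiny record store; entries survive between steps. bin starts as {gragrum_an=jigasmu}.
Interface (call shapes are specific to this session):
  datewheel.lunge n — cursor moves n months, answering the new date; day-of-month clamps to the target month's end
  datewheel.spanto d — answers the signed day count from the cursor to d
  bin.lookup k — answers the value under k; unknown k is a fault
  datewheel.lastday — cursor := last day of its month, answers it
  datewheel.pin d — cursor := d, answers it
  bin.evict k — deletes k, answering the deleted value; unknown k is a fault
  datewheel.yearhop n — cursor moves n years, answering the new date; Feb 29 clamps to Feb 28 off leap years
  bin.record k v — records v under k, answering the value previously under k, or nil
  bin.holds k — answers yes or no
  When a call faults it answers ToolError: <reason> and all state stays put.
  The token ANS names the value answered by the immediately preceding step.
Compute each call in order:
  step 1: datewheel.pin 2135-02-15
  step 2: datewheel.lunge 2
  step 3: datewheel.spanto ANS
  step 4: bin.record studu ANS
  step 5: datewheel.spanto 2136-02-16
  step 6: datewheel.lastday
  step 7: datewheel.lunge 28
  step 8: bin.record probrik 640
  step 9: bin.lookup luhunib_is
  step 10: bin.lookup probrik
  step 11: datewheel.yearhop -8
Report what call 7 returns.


# 1. pin(d: 2135-02-15) : 2135-02-15
# 2. lunge(n: 2) : 2135-04-15
# 3. spanto(d: ANS) : 0
# 4. record(k: studu, v: ANS) : nil
# 5. spanto(d: 2136-02-16) : 307
# 6. lastday() : 2135-04-30
# 7. lunge(n: 28) : 2137-08-30
# 8. record(k: probrik, v: 640) : nil
# 9. lookup(k: luhunib_is) : ToolError: no such key luhunib_is
# 10. lookup(k: probrik) : 640
# 11. yearhop(n: -8) : 2129-08-30

Answer: 2137-08-30
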